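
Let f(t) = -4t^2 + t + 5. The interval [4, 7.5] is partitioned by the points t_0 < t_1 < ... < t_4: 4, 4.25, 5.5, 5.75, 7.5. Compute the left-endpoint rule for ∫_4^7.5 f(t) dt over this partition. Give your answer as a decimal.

-332.75

Subinterval widths: 0.25, 1.25, 0.25, 1.75.
Left endpoints: 4, 4.25, 5.5, 5.75.
f(4) = -55, f(4.25) = -63, f(5.5) = -110.5, f(5.75) = -121.5.
Sum = Σ Δt_i · f(t_i).
Sum = -332.75.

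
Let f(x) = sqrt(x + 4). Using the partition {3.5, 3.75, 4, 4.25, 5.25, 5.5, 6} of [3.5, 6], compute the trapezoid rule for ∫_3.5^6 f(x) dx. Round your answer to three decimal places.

Subinterval widths: 0.25, 0.25, 0.25, 1, 0.25, 0.5.
f(3.5) ≈ 2.739, f(3.75) ≈ 2.784, f(4) ≈ 2.828, f(4.25) ≈ 2.872, f(5.25) ≈ 3.041, f(5.5) ≈ 3.082, f(6) ≈ 3.162.
On each subinterval the trapezoid contributes (Δx_i/2)·[f(x_{i-1}) + f(x_i)].
Sum ≈ 7.388.

7.388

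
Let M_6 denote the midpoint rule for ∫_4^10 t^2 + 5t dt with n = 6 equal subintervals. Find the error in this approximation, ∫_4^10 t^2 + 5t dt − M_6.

Exact integral: ∫_4^10 f(t) dt = 522.
M_6 = 521.5.
Error = 522 − 521.5 = 0.5.

0.5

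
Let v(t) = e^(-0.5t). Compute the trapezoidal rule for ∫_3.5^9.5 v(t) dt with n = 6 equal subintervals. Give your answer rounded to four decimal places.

Δt = (9.5 − 3.5)/6 = 1.
v(3.5) ≈ 0.1738, v(4.5) ≈ 0.1054, v(5.5) ≈ 0.0639, v(6.5) ≈ 0.0388, v(7.5) ≈ 0.0235, v(8.5) ≈ 0.0143, v(9.5) ≈ 0.0087.
T_6 = (Δt/2)·[v(t_0) + 2v(t_1) + ... + 2v(t_{5}) + v(t_6)].
Sum ≈ 0.3371.

0.3371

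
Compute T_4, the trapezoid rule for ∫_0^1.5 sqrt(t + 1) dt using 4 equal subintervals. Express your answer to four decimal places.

1.9664

Δt = (1.5 − 0)/4 = 0.375.
f(0) ≈ 1.0000, f(0.375) ≈ 1.1726, f(0.75) ≈ 1.3229, f(1.125) ≈ 1.4577, f(1.5) ≈ 1.5811.
T_4 = (Δt/2)·[f(t_0) + 2f(t_1) + 2f(t_2) + 2f(t_3) + f(t_4)].
Sum ≈ 1.9664.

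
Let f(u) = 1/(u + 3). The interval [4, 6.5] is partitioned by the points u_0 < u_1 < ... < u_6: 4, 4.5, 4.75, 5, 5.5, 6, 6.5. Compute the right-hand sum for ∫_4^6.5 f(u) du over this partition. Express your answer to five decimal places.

0.29719

Subinterval widths: 0.5, 0.25, 0.25, 0.5, 0.5, 0.5.
Right endpoints: 4.5, 4.75, 5, 5.5, 6, 6.5.
f(4.5) = 2/15, f(4.75) = 4/31, f(5) = 0.125, f(5.5) = 2/17, f(6) = 1/9, f(6.5) = 2/19.
Sum = Σ Δu_i · f(u_i).
Sum ≈ 0.29719.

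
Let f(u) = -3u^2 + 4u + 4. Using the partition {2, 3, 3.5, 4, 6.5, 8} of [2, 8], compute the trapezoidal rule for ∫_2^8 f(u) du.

Subinterval widths: 1, 0.5, 0.5, 2.5, 1.5.
f(2) = 0, f(3) = -11, f(3.5) = -18.75, f(4) = -28, f(6.5) = -96.75, f(8) = -156.
On each subinterval the trapezoid contributes (Δu_i/2)·[f(u_{i-1}) + f(u_i)].
Sum = -370.125.

-370.125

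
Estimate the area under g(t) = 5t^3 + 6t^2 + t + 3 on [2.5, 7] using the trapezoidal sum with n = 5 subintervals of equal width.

3688.97625

Δt = (7 − 2.5)/5 = 0.9.
g(2.5) = 121.125, g(3.4) = 272.28, g(4.3) = 515.775, g(5.2) = 873.48, g(6.1) = 1367.265, g(7) = 2019.
T_5 = (Δt/2)·[g(t_0) + 2g(t_1) + ... + 2g(t_{4}) + g(t_5)].
Sum = 3688.97625.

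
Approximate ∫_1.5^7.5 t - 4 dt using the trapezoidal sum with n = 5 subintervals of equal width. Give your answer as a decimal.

3

Δt = (7.5 − 1.5)/5 = 1.2.
f(1.5) = -2.5, f(2.7) = -1.3, f(3.9) = -0.1, f(5.1) = 1.1, f(6.3) = 2.3, f(7.5) = 3.5.
T_5 = (Δt/2)·[f(t_0) + 2f(t_1) + ... + 2f(t_{4}) + f(t_5)].
Sum = 3.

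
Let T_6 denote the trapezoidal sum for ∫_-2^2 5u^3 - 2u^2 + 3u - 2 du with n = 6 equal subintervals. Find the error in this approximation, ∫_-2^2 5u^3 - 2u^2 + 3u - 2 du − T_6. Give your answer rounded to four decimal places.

Exact integral: ∫_-2^2 f(u) du ≈ -18.666667.
T_6 ≈ -19.259259.
Error ≈ -18.666667 − (-19.259259) ≈ 0.5926.

0.5926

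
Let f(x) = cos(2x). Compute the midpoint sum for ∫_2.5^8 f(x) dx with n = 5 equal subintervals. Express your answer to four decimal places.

0.4141

Δx = (8 − 2.5)/5 = 1.1.
Midpoints: 3.05, 4.15, 5.25, 6.35, 7.45.
f(3.05) ≈ 0.9833, f(4.15) ≈ -0.4314, f(5.25) ≈ -0.4755, f(6.35) ≈ 0.9911, f(7.45) ≈ -0.6910.
Sum = Δx · [f(3.05) + f(4.15) + f(5.25) + f(6.35) + f(7.45)].
Sum ≈ 0.4141.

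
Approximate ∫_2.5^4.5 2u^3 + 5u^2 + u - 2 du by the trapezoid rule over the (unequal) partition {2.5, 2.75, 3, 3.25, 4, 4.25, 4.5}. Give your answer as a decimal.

Subinterval widths: 0.25, 0.25, 0.25, 0.75, 0.25, 0.25.
f(2.5) = 63, f(2.75) = 80.15625, f(3) = 100, f(3.25) = 122.71875, f(4) = 210, f(4.25) = 246.09375, f(4.5) = 286.
On each subinterval the trapezoid contributes (Δu_i/2)·[f(u_{i-1}) + f(u_i)].
Sum = 316.546875.

316.546875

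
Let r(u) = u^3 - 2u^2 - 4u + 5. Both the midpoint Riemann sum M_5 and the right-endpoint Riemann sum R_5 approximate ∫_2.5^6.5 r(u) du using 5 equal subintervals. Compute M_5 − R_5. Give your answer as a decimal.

-75.76

M_5 = 209.38.
R_5 = 285.14.
M_5 − R_5 = -75.76.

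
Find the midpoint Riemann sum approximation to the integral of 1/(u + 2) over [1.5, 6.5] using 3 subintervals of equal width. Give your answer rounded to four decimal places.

Δu = (6.5 − 1.5)/3 = 5/3.
Midpoints: 7/3, 4, 17/3.
f(7/3) = 3/13, f(4) = 1/6, f(17/3) = 3/23.
Sum = Δu · [f(7/3) + f(4) + f(17/3)].
Sum ≈ 0.8798.

0.8798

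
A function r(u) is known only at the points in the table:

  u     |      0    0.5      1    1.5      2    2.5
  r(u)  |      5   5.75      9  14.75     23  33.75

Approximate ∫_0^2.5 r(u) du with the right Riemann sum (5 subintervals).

43.125

Δu = 0.5.
Sum = 0.5·[5.75 + 9 + 14.75 + 23 + 33.75] = 43.125.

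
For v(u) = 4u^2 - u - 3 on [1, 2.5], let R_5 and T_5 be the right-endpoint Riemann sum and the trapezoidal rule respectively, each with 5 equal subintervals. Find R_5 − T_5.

R_5 = 15.39.
T_5 = 12.465.
R_5 − T_5 = 2.925.

2.925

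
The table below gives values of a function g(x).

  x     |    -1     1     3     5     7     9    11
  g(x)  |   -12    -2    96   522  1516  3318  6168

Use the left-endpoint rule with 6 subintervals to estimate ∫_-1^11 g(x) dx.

10876

Δx = 2.
Sum = 2·[(-12) + (-2) + 96 + 522 + 1516 + 3318] = 10876.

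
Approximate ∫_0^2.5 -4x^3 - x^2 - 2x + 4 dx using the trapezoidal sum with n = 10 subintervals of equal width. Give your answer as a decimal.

-40.9375

Δx = (2.5 − 0)/10 = 0.25.
f(0) = 4, f(0.25) = 3.375, f(0.5) = 2.25, f(0.75) = 0.25, f(1) = -3, f(1.25) = -7.875, f(1.5) = -14.75, f(1.75) = -24, f(2) = -36, f(2.25) = -51.125, f(2.5) = -69.75.
T_10 = (Δx/2)·[f(x_0) + 2f(x_1) + ... + 2f(x_{9}) + f(x_10)].
Sum = -40.9375.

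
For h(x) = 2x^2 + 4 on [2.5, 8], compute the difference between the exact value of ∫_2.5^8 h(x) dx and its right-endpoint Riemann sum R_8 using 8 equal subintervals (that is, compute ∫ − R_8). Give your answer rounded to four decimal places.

Exact integral: ∫_2.5^8 h(x) dx ≈ 352.916667.
R_8 ≈ 393.486328.
Error ≈ 352.916667 − 393.486328 ≈ -40.5697.

-40.5697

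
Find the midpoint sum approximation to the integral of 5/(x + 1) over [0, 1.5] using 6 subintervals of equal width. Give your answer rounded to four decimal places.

4.5707

Δx = (1.5 − 0)/6 = 0.25.
Midpoints: 0.125, 0.375, 0.625, 0.875, 1.125, 1.375.
f(0.125) = 40/9, f(0.375) = 40/11, f(0.625) = 40/13, f(0.875) = 8/3, f(1.125) = 40/17, f(1.375) = 40/19.
Sum = Δx · [f(0.125) + f(0.375) + f(0.625) + ...].
Sum ≈ 4.5707.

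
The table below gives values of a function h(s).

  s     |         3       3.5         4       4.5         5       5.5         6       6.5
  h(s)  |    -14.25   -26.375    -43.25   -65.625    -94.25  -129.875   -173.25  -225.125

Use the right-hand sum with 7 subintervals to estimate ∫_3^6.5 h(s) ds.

Δs = 0.5.
Sum = 0.5·[(-26.375) + (-43.25) + (-65.625) + (-94.25) + (-129.875) + (-173.25) + (-225.125)] = -378.875.

-378.875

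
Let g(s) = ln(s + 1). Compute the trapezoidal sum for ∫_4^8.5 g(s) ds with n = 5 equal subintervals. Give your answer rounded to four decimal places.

8.8337

Δs = (8.5 − 4)/5 = 0.9.
g(4) ≈ 1.6094, g(4.9) ≈ 1.7750, g(5.8) ≈ 1.9169, g(6.7) ≈ 2.0412, g(7.6) ≈ 2.1518, g(8.5) ≈ 2.2513.
T_5 = (Δs/2)·[g(s_0) + 2g(s_1) + ... + 2g(s_{4}) + g(s_5)].
Sum ≈ 8.8337.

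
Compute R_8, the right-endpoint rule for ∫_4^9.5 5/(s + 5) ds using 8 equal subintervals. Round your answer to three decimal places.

Δs = (9.5 − 4)/8 = 0.6875.
Right endpoints: 4.6875, 5.375, 6.0625, 6.75, 7.4375, 8.125, 8.8125, 9.5.
f(4.6875) = 16/31, f(5.375) = 40/83, f(6.0625) = 80/177, f(6.75) = 20/47, f(7.4375) = 80/199, f(8.125) = 8/21, f(8.8125) = 80/221, f(9.5) = 10/29.
Sum = Δs · [f(4.6875) + f(5.375) + f(6.0625) + ...].
Sum ≈ 2.314.

2.314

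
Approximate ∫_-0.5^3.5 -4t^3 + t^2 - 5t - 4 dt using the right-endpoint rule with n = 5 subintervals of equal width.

Δt = (3.5 − (-0.5))/5 = 0.8.
Right endpoints: 0.3, 1.1, 1.9, 2.7, 3.5.
f(0.3) = -5.518, f(1.1) = -13.614, f(1.9) = -37.326, f(2.7) = -88.942, f(3.5) = -180.75.
Sum = Δt · [f(0.3) + f(1.1) + f(1.9) + f(2.7) + f(3.5)].
Sum = -260.92.

-260.92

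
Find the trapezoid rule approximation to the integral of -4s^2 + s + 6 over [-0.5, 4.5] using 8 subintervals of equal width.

-82.96875

Δs = (4.5 − (-0.5))/8 = 0.625.
f(-0.5) = 4.5, f(0.125) = 6.0625, f(0.75) = 4.5, f(1.375) = -0.1875, f(2) = -8, f(2.625) = -18.9375, f(3.25) = -33, f(3.875) = -50.1875, f(4.5) = -70.5.
T_8 = (Δs/2)·[f(s_0) + 2f(s_1) + ... + 2f(s_{7}) + f(s_8)].
Sum = -82.96875.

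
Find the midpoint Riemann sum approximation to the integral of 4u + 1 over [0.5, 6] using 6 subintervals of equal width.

77

Δu = (6 − 0.5)/6 = 11/12.
Midpoints: 23/24, 1.875, 67/24, 89/24, 4.625, 133/24.
f(23/24) = 29/6, f(1.875) = 8.5, f(67/24) = 73/6, f(89/24) = 95/6, f(4.625) = 19.5, f(133/24) = 139/6.
Sum = Δu · [f(23/24) + f(1.875) + f(67/24) + ...].
Sum = 77.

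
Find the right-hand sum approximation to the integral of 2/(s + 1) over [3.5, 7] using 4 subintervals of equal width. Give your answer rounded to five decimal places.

Δs = (7 − 3.5)/4 = 0.875.
Right endpoints: 4.375, 5.25, 6.125, 7.
f(4.375) = 16/43, f(5.25) = 0.32, f(6.125) = 16/57, f(7) = 0.25.
Sum = Δs · [f(4.375) + f(5.25) + f(6.125) + f(7)].
Sum ≈ 1.06995.

1.06995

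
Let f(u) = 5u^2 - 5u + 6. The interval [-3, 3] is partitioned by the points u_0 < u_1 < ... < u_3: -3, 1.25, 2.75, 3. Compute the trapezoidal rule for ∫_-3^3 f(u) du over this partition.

192.796875

Subinterval widths: 4.25, 1.5, 0.25.
f(-3) = 66, f(1.25) = 7.5625, f(2.75) = 30.0625, f(3) = 36.
On each subinterval the trapezoid contributes (Δu_i/2)·[f(u_{i-1}) + f(u_i)].
Sum = 192.796875.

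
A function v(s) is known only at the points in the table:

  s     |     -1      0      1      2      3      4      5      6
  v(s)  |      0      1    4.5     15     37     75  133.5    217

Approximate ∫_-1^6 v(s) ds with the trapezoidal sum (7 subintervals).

374.5

Δs = 1.
T_7 = (1/2)·[0 + 2·1 + 2·4.5 + 2·15 + 2·37 + 2·75 + 2·133.5 + 217] = 374.5.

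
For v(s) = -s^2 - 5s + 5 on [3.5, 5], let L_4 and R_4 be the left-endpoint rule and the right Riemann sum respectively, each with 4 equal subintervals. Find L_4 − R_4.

L_4 = -47.98828125.
R_4 = -55.58203125.
L_4 − R_4 = 7.59375.

7.59375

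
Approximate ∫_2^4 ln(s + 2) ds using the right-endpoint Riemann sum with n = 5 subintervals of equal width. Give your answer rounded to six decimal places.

3.285362

Δs = (4 − 2)/5 = 0.4.
Right endpoints: 2.4, 2.8, 3.2, 3.6, 4.
f(2.4) ≈ 1.481605, f(2.8) ≈ 1.568616, f(3.2) ≈ 1.648659, f(3.6) ≈ 1.722767, f(4) ≈ 1.791759.
Sum = Δs · [f(2.4) + f(2.8) + f(3.2) + f(3.6) + f(4)].
Sum ≈ 3.285362.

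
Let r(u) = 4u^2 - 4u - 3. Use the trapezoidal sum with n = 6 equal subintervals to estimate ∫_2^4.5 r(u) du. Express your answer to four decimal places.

71.1227

Δu = (4.5 − 2)/6 = 5/12.
r(2) = 5, r(29/12) = 385/36, r(17/6) = 160/9, r(3.25) = 26.25, r(11/3) = 325/9, r(49/12) = 1705/36, r(4.5) = 60.
T_6 = (Δu/2)·[r(u_0) + 2r(u_1) + ... + 2r(u_{5}) + r(u_6)].
Sum ≈ 71.1227.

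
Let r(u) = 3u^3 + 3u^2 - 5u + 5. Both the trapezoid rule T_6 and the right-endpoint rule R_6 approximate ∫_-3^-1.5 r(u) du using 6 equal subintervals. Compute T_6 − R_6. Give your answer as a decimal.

T_6 = -9.22265625.
R_6 = -3.83203125.
T_6 − R_6 = -5.390625.

-5.390625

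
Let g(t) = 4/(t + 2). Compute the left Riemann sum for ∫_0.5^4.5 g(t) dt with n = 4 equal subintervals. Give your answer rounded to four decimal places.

4.3590

Δt = (4.5 − 0.5)/4 = 1.
Left endpoints: 0.5, 1.5, 2.5, 3.5.
g(0.5) = 1.6, g(1.5) = 8/7, g(2.5) = 8/9, g(3.5) = 8/11.
Sum = Δt · [g(0.5) + g(1.5) + g(2.5) + g(3.5)].
Sum ≈ 4.3590.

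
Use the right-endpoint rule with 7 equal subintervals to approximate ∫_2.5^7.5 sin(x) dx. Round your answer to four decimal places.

Δx = (7.5 − 2.5)/7 = 5/7.
Right endpoints: 45/14, 55/14, 65/14, 75/14, 85/14, 95/14, 7.5.
f(45/14) ≈ -0.0726, f(55/14) ≈ -0.7082, f(65/14) ≈ -0.9976, f(75/14) ≈ -0.7992, f(85/14) ≈ -0.2102, f(95/14) ≈ 0.4816, f(7.5) ≈ 0.9380.
Sum = Δx · [f(45/14) + f(55/14) + f(65/14) + ...].
Sum ≈ -0.9773.

-0.9773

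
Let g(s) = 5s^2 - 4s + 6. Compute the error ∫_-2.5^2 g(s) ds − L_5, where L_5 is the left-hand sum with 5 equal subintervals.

-16.2

Exact integral: ∫_-2.5^2 g(s) ds = 70.875.
L_5 = 87.075.
Error = 70.875 − 87.075 = -16.2.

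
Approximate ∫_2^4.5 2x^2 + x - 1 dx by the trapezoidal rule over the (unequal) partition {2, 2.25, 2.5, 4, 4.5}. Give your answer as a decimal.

62.21875

Subinterval widths: 0.25, 0.25, 1.5, 0.5.
f(2) = 9, f(2.25) = 11.375, f(2.5) = 14, f(4) = 35, f(4.5) = 44.
On each subinterval the trapezoid contributes (Δx_i/2)·[f(x_{i-1}) + f(x_i)].
Sum = 62.21875.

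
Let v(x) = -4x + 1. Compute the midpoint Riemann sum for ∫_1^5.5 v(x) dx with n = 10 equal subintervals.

-54

Δx = (5.5 − 1)/10 = 0.45.
Midpoints: 1.225, 1.675, 2.125, 2.575, 3.025, 3.475, 3.925, 4.375, 4.825, 5.275.
v(1.225) = -3.9, v(1.675) = -5.7, v(2.125) = -7.5, v(2.575) = -9.3, v(3.025) = -11.1, v(3.475) = -12.9, v(3.925) = -14.7, v(4.375) = -16.5, v(4.825) = -18.3, v(5.275) = -20.1.
Sum = Δx · [v(1.225) + v(1.675) + v(2.125) + ...].
Sum = -54.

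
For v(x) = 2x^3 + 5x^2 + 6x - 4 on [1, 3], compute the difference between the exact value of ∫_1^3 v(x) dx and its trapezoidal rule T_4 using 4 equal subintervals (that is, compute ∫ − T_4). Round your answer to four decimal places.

Exact integral: ∫_1^3 v(x) dx ≈ 99.333333.
T_4 = 100.75.
Error ≈ 99.333333 − 100.75 ≈ -1.4167.

-1.4167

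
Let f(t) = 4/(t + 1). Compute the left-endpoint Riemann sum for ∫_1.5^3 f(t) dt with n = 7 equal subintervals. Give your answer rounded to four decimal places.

1.9458

Δt = (3 − 1.5)/7 = 3/14.
Left endpoints: 1.5, 12/7, 27/14, 15/7, 33/14, 18/7, 39/14.
f(1.5) = 1.6, f(12/7) = 28/19, f(27/14) = 56/41, f(15/7) = 14/11, f(33/14) = 56/47, f(18/7) = 1.12, f(39/14) = 56/53.
Sum = Δt · [f(1.5) + f(12/7) + f(27/14) + ...].
Sum ≈ 1.9458.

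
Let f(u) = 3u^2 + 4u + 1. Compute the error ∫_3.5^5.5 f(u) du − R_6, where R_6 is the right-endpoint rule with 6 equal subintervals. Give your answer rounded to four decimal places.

Exact integral: ∫_3.5^5.5 f(u) du = 161.5.
R_6 ≈ 171.944444.
Error ≈ 161.5 − 171.944444 ≈ -10.4444.

-10.4444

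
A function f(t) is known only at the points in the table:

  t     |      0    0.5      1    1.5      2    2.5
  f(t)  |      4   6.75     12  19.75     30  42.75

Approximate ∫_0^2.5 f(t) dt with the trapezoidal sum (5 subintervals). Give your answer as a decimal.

Δt = 0.5.
T_5 = (0.5/2)·[4 + 2·6.75 + 2·12 + 2·19.75 + 2·30 + 42.75] = 45.9375.

45.9375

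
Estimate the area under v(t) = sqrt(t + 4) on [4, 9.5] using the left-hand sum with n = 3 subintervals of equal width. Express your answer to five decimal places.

17.19647

Δt = (9.5 − 4)/3 = 11/6.
Left endpoints: 4, 35/6, 23/3.
v(4) ≈ 2.82843, v(35/6) ≈ 3.13581, v(23/3) ≈ 3.41565.
Sum = Δt · [v(4) + v(35/6) + v(23/3)].
Sum ≈ 17.19647.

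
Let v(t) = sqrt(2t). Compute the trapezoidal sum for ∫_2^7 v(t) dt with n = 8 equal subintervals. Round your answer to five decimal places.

Δt = (7 − 2)/8 = 0.625.
v(2) ≈ 2.00000, v(2.625) ≈ 2.29129, v(3.25) ≈ 2.54951, v(3.875) ≈ 2.78388, v(4.5) ≈ 3.00000, v(5.125) ≈ 3.20156, v(5.75) ≈ 3.39116, v(6.375) ≈ 3.57071, v(7) ≈ 3.74166.
T_8 = (Δt/2)·[v(t_0) + 2v(t_1) + ... + 2v(t_{7}) + v(t_8)].
Sum ≈ 14.78684.

14.78684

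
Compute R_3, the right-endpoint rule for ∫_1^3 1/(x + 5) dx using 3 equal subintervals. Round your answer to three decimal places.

0.274

Δx = (3 − 1)/3 = 2/3.
Right endpoints: 5/3, 7/3, 3.
f(5/3) = 0.15, f(7/3) = 3/22, f(3) = 0.125.
Sum = Δx · [f(5/3) + f(7/3) + f(3)].
Sum ≈ 0.274.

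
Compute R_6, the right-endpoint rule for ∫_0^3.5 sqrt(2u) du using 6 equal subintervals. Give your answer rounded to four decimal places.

6.8248

Δu = (3.5 − 0)/6 = 7/12.
Right endpoints: 7/12, 7/6, 1.75, 7/3, 35/12, 3.5.
f(7/12) ≈ 1.0801, f(7/6) ≈ 1.5275, f(1.75) ≈ 1.8708, f(7/3) ≈ 2.1602, f(35/12) ≈ 2.4152, f(3.5) ≈ 2.6458.
Sum = Δu · [f(7/12) + f(7/6) + f(1.75) + ...].
Sum ≈ 6.8248.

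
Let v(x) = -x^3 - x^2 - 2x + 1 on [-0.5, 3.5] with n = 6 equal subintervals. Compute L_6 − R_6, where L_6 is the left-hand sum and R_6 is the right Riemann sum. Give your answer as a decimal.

42

L_6 ≈ -40.4629630.
R_6 ≈ -82.4629630.
L_6 − R_6 = 42.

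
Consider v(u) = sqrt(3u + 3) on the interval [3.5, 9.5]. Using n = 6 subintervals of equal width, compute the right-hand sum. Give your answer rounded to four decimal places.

29.2221

Δu = (9.5 − 3.5)/6 = 1.
Right endpoints: 4.5, 5.5, 6.5, 7.5, 8.5, 9.5.
v(4.5) ≈ 4.0620, v(5.5) ≈ 4.4159, v(6.5) ≈ 4.7434, v(7.5) ≈ 5.0498, v(8.5) ≈ 5.3385, v(9.5) ≈ 5.6125.
Sum = Δu · [v(4.5) + v(5.5) + v(6.5) + ...].
Sum ≈ 29.2221.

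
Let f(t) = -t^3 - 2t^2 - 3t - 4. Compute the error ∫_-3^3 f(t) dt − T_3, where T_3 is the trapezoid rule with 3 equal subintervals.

Exact integral: ∫_-3^3 f(t) dt = -60.
T_3 = -68.
Error = -60 − (-68) = 8.

8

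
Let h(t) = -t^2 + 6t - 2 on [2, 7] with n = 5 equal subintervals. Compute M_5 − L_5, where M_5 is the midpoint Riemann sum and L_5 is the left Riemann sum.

M_5 = 13.75.
L_5 = 20.
M_5 − L_5 = -6.25.

-6.25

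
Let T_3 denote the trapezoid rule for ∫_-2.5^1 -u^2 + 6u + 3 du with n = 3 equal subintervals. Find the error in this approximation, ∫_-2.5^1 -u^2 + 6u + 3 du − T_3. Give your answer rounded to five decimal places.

0.79398

Exact integral: ∫_-2.5^1 f(u) du ≈ -10.7916667.
T_3 ≈ -11.5856481.
Error ≈ -10.7916667 − (-11.5856481) ≈ 0.79398.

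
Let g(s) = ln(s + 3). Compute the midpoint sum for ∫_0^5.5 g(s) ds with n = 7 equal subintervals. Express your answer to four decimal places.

9.4002

Δs = (5.5 − 0)/7 = 11/14.
Midpoints: 11/28, 33/28, 55/28, 2.75, 99/28, 121/28, 143/28.
g(11/28) ≈ 1.2217, g(33/28) ≈ 1.4300, g(55/28) ≈ 1.6023, g(2.75) ≈ 1.7492, g(99/28) ≈ 1.8773, g(121/28) ≈ 1.9908, g(143/28) ≈ 2.0927.
Sum = Δs · [g(11/28) + g(33/28) + g(55/28) + ...].
Sum ≈ 9.4002.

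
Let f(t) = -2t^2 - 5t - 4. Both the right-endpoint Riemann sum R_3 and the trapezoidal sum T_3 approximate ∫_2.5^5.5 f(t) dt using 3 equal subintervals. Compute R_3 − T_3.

-31.5

R_3 = -205.
T_3 = -173.5.
R_3 − T_3 = -31.5.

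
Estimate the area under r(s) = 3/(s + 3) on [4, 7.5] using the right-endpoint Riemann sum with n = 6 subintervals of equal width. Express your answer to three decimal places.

1.176

Δs = (7.5 − 4)/6 = 7/12.
Right endpoints: 55/12, 31/6, 5.75, 19/3, 83/12, 7.5.
r(55/12) = 36/91, r(31/6) = 18/49, r(5.75) = 12/35, r(19/3) = 9/28, r(83/12) = 36/119, r(7.5) = 2/7.
Sum = Δs · [r(55/12) + r(31/6) + r(5.75) + ...].
Sum ≈ 1.176.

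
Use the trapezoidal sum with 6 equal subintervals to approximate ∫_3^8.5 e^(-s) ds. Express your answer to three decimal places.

Δs = (8.5 − 3)/6 = 11/12.
f(3) ≈ 0.050, f(47/12) ≈ 0.020, f(29/6) ≈ 0.008, f(5.75) ≈ 0.003, f(20/3) ≈ 0.001, f(91/12) ≈ 0.001, f(8.5) ≈ 0.000.
T_6 = (Δs/2)·[f(s_0) + 2f(s_1) + ... + 2f(s_{5}) + f(s_6)].
Sum ≈ 0.053.

0.053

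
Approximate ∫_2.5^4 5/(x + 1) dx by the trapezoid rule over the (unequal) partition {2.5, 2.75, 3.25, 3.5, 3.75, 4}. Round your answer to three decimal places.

Subinterval widths: 0.25, 0.5, 0.25, 0.25, 0.25.
f(2.5) = 10/7, f(2.75) = 4/3, f(3.25) = 20/17, f(3.5) = 10/9, f(3.75) = 20/19, f(4) = 1.
On each subinterval the trapezoid contributes (Δx_i/2)·[f(x_{i-1}) + f(x_i)].
Sum ≈ 1.786.

1.786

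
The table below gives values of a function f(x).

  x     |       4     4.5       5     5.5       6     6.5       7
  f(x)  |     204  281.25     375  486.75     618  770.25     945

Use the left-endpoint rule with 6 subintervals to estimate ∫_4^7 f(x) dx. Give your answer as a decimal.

1367.625

Δx = 0.5.
Sum = 0.5·[204 + 281.25 + 375 + 486.75 + 618 + 770.25] = 1367.625.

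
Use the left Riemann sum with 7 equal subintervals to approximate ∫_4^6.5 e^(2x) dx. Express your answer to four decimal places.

Δx = (6.5 − 4)/7 = 5/14.
Left endpoints: 4, 61/14, 33/7, 71/14, 38/7, 81/14, 43/7.
f(4) ≈ 2980.9580, f(61/14) ≈ 6089.2836, f(33/7) ≈ 12438.7444, f(71/14) ≈ 25408.9599, f(38/7) ≈ 51903.5702, f(81/14) ≈ 106024.8279, f(43/7) ≈ 216579.7861.
Sum = Δx · [f(4) + f(61/14) + f(33/7) + ...].
Sum ≈ 150509.3322.

150509.3322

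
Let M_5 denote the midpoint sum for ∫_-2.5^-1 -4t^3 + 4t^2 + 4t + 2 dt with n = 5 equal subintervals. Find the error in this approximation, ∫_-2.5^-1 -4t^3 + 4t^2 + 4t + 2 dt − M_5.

0.28125

Exact integral: ∫_-2.5^-1 f(t) dt = 50.0625.
M_5 = 49.78125.
Error = 50.0625 − 49.78125 = 0.28125.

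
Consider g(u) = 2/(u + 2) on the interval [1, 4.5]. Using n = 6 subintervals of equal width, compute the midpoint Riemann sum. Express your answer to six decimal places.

Δu = (4.5 − 1)/6 = 7/12.
Midpoints: 31/24, 1.875, 59/24, 73/24, 3.625, 101/24.
g(31/24) = 48/79, g(1.875) = 16/31, g(59/24) = 48/107, g(73/24) = 48/121, g(3.625) = 16/45, g(101/24) = 48/149.
Sum = Δu · [g(31/24) + g(1.875) + g(59/24) + ...].
Sum ≈ 1.543920.

1.543920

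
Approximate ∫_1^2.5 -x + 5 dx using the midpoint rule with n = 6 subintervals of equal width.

4.875

Δx = (2.5 − 1)/6 = 0.25.
Midpoints: 1.125, 1.375, 1.625, 1.875, 2.125, 2.375.
f(1.125) = 3.875, f(1.375) = 3.625, f(1.625) = 3.375, f(1.875) = 3.125, f(2.125) = 2.875, f(2.375) = 2.625.
Sum = Δx · [f(1.125) + f(1.375) + f(1.625) + ...].
Sum = 4.875.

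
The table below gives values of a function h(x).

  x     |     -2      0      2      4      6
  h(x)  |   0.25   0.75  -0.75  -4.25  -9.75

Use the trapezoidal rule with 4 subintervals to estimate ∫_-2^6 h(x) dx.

Δx = 2.
T_4 = (2/2)·[0.25 + 2·0.75 + 2·(-0.75) + 2·(-4.25) + (-9.75)] = -18.

-18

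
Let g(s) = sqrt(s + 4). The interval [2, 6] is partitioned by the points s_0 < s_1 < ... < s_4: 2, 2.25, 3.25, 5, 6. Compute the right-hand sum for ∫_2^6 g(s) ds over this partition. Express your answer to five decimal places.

Subinterval widths: 0.25, 1, 1.75, 1.
Right endpoints: 2.25, 3.25, 5, 6.
g(2.25) ≈ 2.50000, g(3.25) ≈ 2.69258, g(5) ≈ 3.00000, g(6) ≈ 3.16228.
Sum = Σ Δs_i · g(s_i).
Sum ≈ 11.72986.

11.72986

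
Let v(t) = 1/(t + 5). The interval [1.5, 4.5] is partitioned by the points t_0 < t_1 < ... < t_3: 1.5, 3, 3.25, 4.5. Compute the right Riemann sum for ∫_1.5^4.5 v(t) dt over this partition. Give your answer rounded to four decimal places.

0.3494

Subinterval widths: 1.5, 0.25, 1.25.
Right endpoints: 3, 3.25, 4.5.
v(3) = 0.125, v(3.25) = 4/33, v(4.5) = 2/19.
Sum = Σ Δt_i · v(t_i).
Sum ≈ 0.3494.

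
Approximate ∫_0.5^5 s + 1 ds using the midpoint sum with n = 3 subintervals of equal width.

Δs = (5 − 0.5)/3 = 1.5.
Midpoints: 1.25, 2.75, 4.25.
f(1.25) = 2.25, f(2.75) = 3.75, f(4.25) = 5.25.
Sum = Δs · [f(1.25) + f(2.75) + f(4.25)].
Sum = 16.875.

16.875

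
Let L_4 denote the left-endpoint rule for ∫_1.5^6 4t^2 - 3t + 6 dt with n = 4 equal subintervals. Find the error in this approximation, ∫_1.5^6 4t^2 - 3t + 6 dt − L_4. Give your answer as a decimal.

Exact integral: ∫_1.5^6 f(t) dt = 259.875.
L_4 = 195.328125.
Error = 259.875 − 195.328125 = 64.546875.

64.546875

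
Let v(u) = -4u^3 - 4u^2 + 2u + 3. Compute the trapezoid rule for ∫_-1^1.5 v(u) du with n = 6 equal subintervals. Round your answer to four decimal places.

Δu = (1.5 − (-1))/6 = 5/12.
v(-1) = 1, v(-7/12) = 547/432, v(-1/6) = 139/54, v(0.25) = 3.1875, v(2/3) = 37/27, v(13/12) = -1993/432, v(1.5) = -16.5.
T_6 = (Δu/2)·[v(u_0) + 2v(u_1) + ... + 2v(u_{5}) + v(u_6)].
Sum ≈ -1.6522.

-1.6522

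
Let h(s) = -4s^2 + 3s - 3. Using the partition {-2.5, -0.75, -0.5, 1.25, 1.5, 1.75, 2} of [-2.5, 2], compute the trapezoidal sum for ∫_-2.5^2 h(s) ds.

Subinterval widths: 1.75, 0.25, 1.75, 0.25, 0.25, 0.25.
h(-2.5) = -35.5, h(-0.75) = -7.5, h(-0.5) = -5.5, h(1.25) = -5.5, h(1.5) = -7.5, h(1.75) = -10, h(2) = -13.
On each subinterval the trapezoid contributes (Δs_i/2)·[h(s_{i-1}) + h(s_i)].
Sum = -55.5625.

-55.5625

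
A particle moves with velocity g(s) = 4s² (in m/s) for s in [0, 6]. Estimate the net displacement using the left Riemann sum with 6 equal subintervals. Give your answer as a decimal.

220

Δs = (6 − 0)/6 = 1.
Left endpoints: 0, 1, 2, 3, 4, 5.
g(0) = 0, g(1) = 4, g(2) = 16, g(3) = 36, g(4) = 64, g(5) = 100.
Sum = Δs · [g(0) + g(1) + g(2) + ...].
Sum = 220.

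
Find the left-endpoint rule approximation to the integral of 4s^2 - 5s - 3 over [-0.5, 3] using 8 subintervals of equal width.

0.41015625

Δs = (3 − (-0.5))/8 = 0.4375.
Left endpoints: -0.5, -0.0625, 0.375, 0.8125, 1.25, 1.6875, 2.125, 2.5625.
f(-0.5) = 0.5, f(-0.0625) = -2.671875, f(0.375) = -4.3125, f(0.8125) = -4.421875, f(1.25) = -3, f(1.6875) = -0.046875, f(2.125) = 4.4375, f(2.5625) = 10.453125.
Sum = Δs · [f(-0.5) + f(-0.0625) + f(0.375) + ...].
Sum = 0.41015625.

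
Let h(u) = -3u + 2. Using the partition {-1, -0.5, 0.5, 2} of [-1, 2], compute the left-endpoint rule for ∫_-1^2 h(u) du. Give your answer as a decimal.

6.75

Subinterval widths: 0.5, 1, 1.5.
Left endpoints: -1, -0.5, 0.5.
h(-1) = 5, h(-0.5) = 3.5, h(0.5) = 0.5.
Sum = Σ Δu_i · h(u_i).
Sum = 6.75.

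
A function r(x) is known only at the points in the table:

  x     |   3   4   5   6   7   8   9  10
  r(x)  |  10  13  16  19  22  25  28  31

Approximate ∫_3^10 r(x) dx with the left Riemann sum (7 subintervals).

Δx = 1.
Sum = 1·[10 + 13 + 16 + 19 + 22 + 25 + 28] = 133.

133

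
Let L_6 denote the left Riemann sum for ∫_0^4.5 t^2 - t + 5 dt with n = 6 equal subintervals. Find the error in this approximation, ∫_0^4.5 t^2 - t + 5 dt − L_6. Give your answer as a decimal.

Exact integral: ∫_0^4.5 f(t) dt = 42.75.
L_6 = 37.265625.
Error = 42.75 − 37.265625 = 5.484375.

5.484375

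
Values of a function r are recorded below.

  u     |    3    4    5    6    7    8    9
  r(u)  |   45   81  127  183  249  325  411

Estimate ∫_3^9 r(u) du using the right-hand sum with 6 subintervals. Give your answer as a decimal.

1376

Δu = 1.
Sum = 1·[81 + 127 + 183 + 249 + 325 + 411] = 1376.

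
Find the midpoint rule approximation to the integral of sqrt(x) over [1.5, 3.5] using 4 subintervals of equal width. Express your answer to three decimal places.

3.142

Δx = (3.5 − 1.5)/4 = 0.5.
Midpoints: 1.75, 2.25, 2.75, 3.25.
f(1.75) ≈ 1.323, f(2.25) ≈ 1.500, f(2.75) ≈ 1.658, f(3.25) ≈ 1.803.
Sum = Δx · [f(1.75) + f(2.25) + f(2.75) + f(3.25)].
Sum ≈ 3.142.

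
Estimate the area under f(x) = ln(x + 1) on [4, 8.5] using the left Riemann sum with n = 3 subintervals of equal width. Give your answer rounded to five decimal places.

Δx = (8.5 − 4)/3 = 1.5.
Left endpoints: 4, 5.5, 7.
f(4) ≈ 1.60944, f(5.5) ≈ 1.87180, f(7) ≈ 2.07944.
Sum = Δx · [f(4) + f(5.5) + f(7)].
Sum ≈ 8.34102.

8.34102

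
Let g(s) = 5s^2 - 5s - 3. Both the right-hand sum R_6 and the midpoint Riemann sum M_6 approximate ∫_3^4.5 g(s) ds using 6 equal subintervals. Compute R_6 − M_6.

6.2109375

R_6 = 80.421875.
M_6 = 74.2109375.
R_6 − M_6 = 6.2109375.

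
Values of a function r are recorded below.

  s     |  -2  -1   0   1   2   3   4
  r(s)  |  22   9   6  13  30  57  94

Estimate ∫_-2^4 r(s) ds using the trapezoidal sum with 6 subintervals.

173

Δs = 1.
T_6 = (1/2)·[22 + 2·9 + 2·6 + 2·13 + 2·30 + 2·57 + 94] = 173.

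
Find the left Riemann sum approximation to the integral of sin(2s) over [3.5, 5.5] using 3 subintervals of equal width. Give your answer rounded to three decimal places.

Δs = (5.5 − 3.5)/3 = 2/3.
Left endpoints: 3.5, 25/6, 29/6.
f(3.5) ≈ 0.657, f(25/6) ≈ 0.887, f(29/6) ≈ -0.240.
Sum = Δs · [f(3.5) + f(25/6) + f(29/6)].
Sum ≈ 0.870.

0.870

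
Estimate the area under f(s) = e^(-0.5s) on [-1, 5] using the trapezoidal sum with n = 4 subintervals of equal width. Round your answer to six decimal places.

Δs = (5 − (-1))/4 = 1.5.
f(-1) ≈ 1.648721, f(0.5) ≈ 0.778801, f(2) ≈ 0.367879, f(3.5) ≈ 0.173774, f(5) ≈ 0.082085.
T_4 = (Δs/2)·[f(s_0) + 2f(s_1) + 2f(s_2) + 2f(s_3) + f(s_4)].
Sum ≈ 3.278786.

3.278786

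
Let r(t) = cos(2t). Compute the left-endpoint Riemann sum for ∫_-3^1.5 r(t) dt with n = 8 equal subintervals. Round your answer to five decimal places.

Δt = (1.5 − (-3))/8 = 0.5625.
Left endpoints: -3, -2.4375, -1.875, -1.3125, -0.75, -0.1875, 0.375, 0.9375.
r(-3) ≈ 0.96017, r(-2.4375) ≈ 0.16190, r(-1.875) ≈ -0.82056, r(-1.3125) ≈ -0.86951, r(-0.75) ≈ 0.07074, r(-0.1875) ≈ 0.93051, r(0.375) ≈ 0.73169, r(0.9375) ≈ -0.29953.
Sum = Δt · [r(-3) + r(-2.4375) + r(-1.875) + ...].
Sum ≈ 0.48679.

0.48679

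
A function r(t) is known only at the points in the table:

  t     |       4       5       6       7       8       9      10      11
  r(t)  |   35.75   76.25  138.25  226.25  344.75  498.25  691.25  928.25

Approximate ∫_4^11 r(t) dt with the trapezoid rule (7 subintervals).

Δt = 1.
T_7 = (1/2)·[35.75 + 2·76.25 + 2·138.25 + 2·226.25 + 2·344.75 + 2·498.25 + 2·691.25 + 928.25] = 2457.

2457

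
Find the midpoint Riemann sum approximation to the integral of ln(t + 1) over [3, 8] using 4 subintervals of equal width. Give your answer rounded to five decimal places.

9.23880

Δt = (8 − 3)/4 = 1.25.
Midpoints: 3.625, 4.875, 6.125, 7.375.
f(3.625) ≈ 1.53148, f(4.875) ≈ 1.77071, f(6.125) ≈ 1.96361, f(7.375) ≈ 2.12525.
Sum = Δt · [f(3.625) + f(4.875) + f(6.125) + f(7.375)].
Sum ≈ 9.23880.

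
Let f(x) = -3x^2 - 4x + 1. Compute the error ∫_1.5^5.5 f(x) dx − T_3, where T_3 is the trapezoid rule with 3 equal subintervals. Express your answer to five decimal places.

Exact integral: ∫_1.5^5.5 f(x) dx = -215.
T_3 ≈ -218.5555556.
Error ≈ -215 − (-218.5555556) ≈ 3.55556.

3.55556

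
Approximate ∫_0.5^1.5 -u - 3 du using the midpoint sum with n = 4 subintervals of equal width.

-4

Δu = (1.5 − 0.5)/4 = 0.25.
Midpoints: 0.625, 0.875, 1.125, 1.375.
f(0.625) = -3.625, f(0.875) = -3.875, f(1.125) = -4.125, f(1.375) = -4.375.
Sum = Δu · [f(0.625) + f(0.875) + f(1.125) + f(1.375)].
Sum = -4.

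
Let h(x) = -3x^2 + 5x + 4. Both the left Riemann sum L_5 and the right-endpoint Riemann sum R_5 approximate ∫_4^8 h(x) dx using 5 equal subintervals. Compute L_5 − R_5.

L_5 = -263.68.
R_5 = -362.88.
L_5 − R_5 = 99.2.

99.2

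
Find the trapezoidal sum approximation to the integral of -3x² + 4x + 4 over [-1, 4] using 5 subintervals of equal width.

Δx = (4 − (-1))/5 = 1.
f(-1) = -3, f(0) = 4, f(1) = 5, f(2) = 0, f(3) = -11, f(4) = -28.
T_5 = (Δx/2)·[f(x_0) + 2f(x_1) + ... + 2f(x_{4}) + f(x_5)].
Sum = -17.5.

-17.5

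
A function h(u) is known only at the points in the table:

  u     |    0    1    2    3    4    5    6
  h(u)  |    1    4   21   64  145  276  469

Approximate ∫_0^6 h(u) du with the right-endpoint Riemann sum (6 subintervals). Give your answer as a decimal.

979

Δu = 1.
Sum = 1·[4 + 21 + 64 + 145 + 276 + 469] = 979.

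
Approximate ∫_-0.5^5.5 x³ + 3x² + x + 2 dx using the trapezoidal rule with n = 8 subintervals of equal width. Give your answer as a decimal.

428.15625

Δx = (5.5 − (-0.5))/8 = 0.75.
f(-0.5) = 2.125, f(0.25) = 2.453125, f(1) = 7, f(1.75) = 18.296875, f(2.5) = 38.875, f(3.25) = 71.265625, f(4) = 118, f(4.75) = 181.609375, f(5.5) = 264.625.
T_8 = (Δx/2)·[f(x_0) + 2f(x_1) + ... + 2f(x_{7}) + f(x_8)].
Sum = 428.15625.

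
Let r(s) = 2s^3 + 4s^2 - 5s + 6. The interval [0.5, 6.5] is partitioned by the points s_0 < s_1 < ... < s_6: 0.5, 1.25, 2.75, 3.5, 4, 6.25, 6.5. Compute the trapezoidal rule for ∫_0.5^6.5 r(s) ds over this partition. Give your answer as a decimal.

Subinterval widths: 0.75, 1.5, 0.75, 0.5, 2.25, 0.25.
r(0.5) = 4.75, r(1.25) = 9.90625, r(2.75) = 64.09375, r(3.5) = 123.25, r(4) = 178, r(6.25) = 619.28125, r(6.5) = 691.75.
On each subinterval the trapezoid contributes (Δs_i/2)·[r(s_{i-1}) + r(s_i)].
Sum = 1267.3828125.

1267.3828125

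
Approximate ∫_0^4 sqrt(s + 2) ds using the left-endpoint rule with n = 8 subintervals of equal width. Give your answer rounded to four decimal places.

Δs = (4 − 0)/8 = 0.5.
Left endpoints: 0, 0.5, 1, 1.5, 2, 2.5, 3, 3.5.
f(0) ≈ 1.4142, f(0.5) ≈ 1.5811, f(1) ≈ 1.7321, f(1.5) ≈ 1.8708, f(2) ≈ 2.0000, f(2.5) ≈ 2.1213, f(3) ≈ 2.2361, f(3.5) ≈ 2.3452.
Sum = Δs · [f(0) + f(0.5) + f(1) + ...].
Sum ≈ 7.6504.

7.6504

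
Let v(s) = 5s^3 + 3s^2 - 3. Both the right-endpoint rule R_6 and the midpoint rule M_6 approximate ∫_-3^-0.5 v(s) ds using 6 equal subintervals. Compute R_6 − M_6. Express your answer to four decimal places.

R_6 ≈ -60.952691.
M_6 ≈ -80.955946.
R_6 − M_6 ≈ 20.0033.

20.0033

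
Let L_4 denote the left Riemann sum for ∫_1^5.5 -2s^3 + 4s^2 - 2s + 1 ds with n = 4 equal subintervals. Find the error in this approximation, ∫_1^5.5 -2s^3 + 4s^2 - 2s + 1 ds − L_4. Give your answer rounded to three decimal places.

-110.584

Exact integral: ∫_1^5.5 f(s) ds = -261.28125.
L_4 ≈ -150.69727.
Error ≈ -261.28125 − (-150.69727) ≈ -110.584.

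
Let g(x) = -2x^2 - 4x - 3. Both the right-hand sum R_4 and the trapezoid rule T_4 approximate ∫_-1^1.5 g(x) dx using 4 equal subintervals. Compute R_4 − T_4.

R_4 = -17.1484375.
T_4 = -13.2421875.
R_4 − T_4 = -3.90625.

-3.90625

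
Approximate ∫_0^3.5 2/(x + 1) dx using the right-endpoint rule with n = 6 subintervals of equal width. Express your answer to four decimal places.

Δx = (3.5 − 0)/6 = 7/12.
Right endpoints: 7/12, 7/6, 1.75, 7/3, 35/12, 3.5.
f(7/12) = 24/19, f(7/6) = 12/13, f(1.75) = 8/11, f(7/3) = 0.6, f(35/12) = 24/47, f(3.5) = 4/9.
Sum = Δx · [f(7/12) + f(7/6) + f(1.75) + ...].
Sum ≈ 2.6067.

2.6067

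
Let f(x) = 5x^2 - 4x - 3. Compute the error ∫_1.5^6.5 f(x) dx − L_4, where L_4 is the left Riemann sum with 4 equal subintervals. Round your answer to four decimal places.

Exact integral: ∫_1.5^6.5 f(x) dx ≈ 357.083333.
L_4 = 251.09375.
Error ≈ 357.083333 − 251.09375 ≈ 105.9896.

105.9896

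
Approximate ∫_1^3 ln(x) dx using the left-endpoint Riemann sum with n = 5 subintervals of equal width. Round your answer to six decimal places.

1.067291

Δx = (3 − 1)/5 = 0.4.
Left endpoints: 1, 1.4, 1.8, 2.2, 2.6.
f(1) ≈ 0.000000, f(1.4) ≈ 0.336472, f(1.8) ≈ 0.587787, f(2.2) ≈ 0.788457, f(2.6) ≈ 0.955511.
Sum = Δx · [f(1) + f(1.4) + f(1.8) + f(2.2) + f(2.6)].
Sum ≈ 1.067291.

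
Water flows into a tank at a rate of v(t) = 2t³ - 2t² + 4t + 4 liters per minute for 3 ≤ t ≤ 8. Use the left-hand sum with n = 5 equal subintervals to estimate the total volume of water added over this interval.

Δt = (8 − 3)/5 = 1.
Left endpoints: 3, 4, 5, 6, 7.
v(3) = 52, v(4) = 116, v(5) = 224, v(6) = 388, v(7) = 620.
Sum = Δt · [v(3) + v(4) + v(5) + v(6) + v(7)].
Sum = 1400.

1400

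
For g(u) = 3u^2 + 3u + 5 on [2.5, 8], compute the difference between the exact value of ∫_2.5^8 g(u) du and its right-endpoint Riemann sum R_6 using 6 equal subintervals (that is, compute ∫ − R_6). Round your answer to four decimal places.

-89.2795

Exact integral: ∫_2.5^8 g(u) du = 610.5.
R_6 ≈ 699.779514.
Error ≈ 610.5 − 699.779514 ≈ -89.2795.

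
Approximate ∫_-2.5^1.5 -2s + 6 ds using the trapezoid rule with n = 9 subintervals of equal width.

28

Δs = (1.5 − (-2.5))/9 = 4/9.
f(-2.5) = 11, f(-37/18) = 91/9, f(-29/18) = 83/9, f(-7/6) = 25/3, f(-13/18) = 67/9, f(-5/18) = 59/9, f(1/6) = 17/3, f(11/18) = 43/9, f(19/18) = 35/9, f(1.5) = 3.
T_9 = (Δs/2)·[f(s_0) + 2f(s_1) + ... + 2f(s_{8}) + f(s_9)].
Sum = 28.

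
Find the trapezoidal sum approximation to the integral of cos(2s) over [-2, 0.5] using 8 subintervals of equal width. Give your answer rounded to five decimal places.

Δs = (0.5 − (-2))/8 = 0.3125.
f(-2) ≈ -0.65364, f(-1.6875) ≈ -0.97288, f(-1.375) ≈ -0.92430, f(-1.0625) ≈ -0.52627, f(-0.75) ≈ 0.07074, f(-0.4375) ≈ 0.64100, f(-0.125) ≈ 0.96891, f(0.1875) ≈ 0.93051, f(0.5) ≈ 0.54030.
T_8 = (Δs/2)·[f(s_0) + 2f(s_1) + ... + 2f(s_{7}) + f(s_8)].
Sum ≈ 0.04095.

0.04095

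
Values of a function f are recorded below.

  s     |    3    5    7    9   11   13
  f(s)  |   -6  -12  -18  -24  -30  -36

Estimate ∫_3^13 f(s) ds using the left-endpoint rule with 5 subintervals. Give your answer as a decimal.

Δs = 2.
Sum = 2·[(-6) + (-12) + (-18) + (-24) + (-30)] = -180.

-180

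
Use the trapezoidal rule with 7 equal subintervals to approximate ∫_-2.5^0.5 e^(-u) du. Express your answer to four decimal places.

Δu = (0.5 − (-2.5))/7 = 3/7.
f(-2.5) ≈ 12.1825, f(-29/14) ≈ 7.9362, f(-23/14) ≈ 5.1699, f(-17/14) ≈ 3.3679, f(-11/14) ≈ 2.1940, f(-5/14) ≈ 1.4292, f(1/14) ≈ 0.9311, f(0.5) ≈ 0.6065.
T_7 = (Δu/2)·[f(u_0) + 2f(u_1) + ... + 2f(u_{6}) + f(u_7)].
Sum ≈ 11.7526.

11.7526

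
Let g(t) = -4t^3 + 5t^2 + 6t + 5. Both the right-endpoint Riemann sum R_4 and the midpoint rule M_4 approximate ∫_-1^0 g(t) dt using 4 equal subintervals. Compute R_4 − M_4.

R_4 = 4.40625.
M_4 = 4.609375.
R_4 − M_4 = -0.203125.

-0.203125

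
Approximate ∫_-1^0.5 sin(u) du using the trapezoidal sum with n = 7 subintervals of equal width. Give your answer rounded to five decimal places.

Δu = (0.5 − (-1))/7 = 3/14.
f(-1) ≈ -0.84147, f(-11/14) ≈ -0.70733, f(-4/7) ≈ -0.54083, f(-5/14) ≈ -0.34960, f(-1/7) ≈ -0.14237, f(1/14) ≈ 0.07137, f(2/7) ≈ 0.28184, f(0.5) ≈ 0.47943.
T_7 = (Δu/2)·[f(u_0) + 2f(u_1) + ... + 2f(u_{6}) + f(u_7)].
Sum ≈ -0.33599.

-0.33599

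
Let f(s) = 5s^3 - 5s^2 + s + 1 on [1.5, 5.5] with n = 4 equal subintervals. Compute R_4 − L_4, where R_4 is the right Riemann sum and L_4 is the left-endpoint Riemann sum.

R_4 = 1255.
L_4 = 576.
R_4 − L_4 = 679.

679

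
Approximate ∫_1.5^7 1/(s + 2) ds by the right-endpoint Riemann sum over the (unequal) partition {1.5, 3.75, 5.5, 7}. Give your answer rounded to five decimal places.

Subinterval widths: 2.25, 1.75, 1.5.
Right endpoints: 3.75, 5.5, 7.
f(3.75) = 4/23, f(5.5) = 2/15, f(7) = 1/9.
Sum = Σ Δs_i · f(s_i).
Sum ≈ 0.79130.

0.79130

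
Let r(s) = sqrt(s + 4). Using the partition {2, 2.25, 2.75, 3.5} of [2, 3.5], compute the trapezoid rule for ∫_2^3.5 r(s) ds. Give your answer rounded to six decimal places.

3.894464

Subinterval widths: 0.25, 0.5, 0.75.
r(2) ≈ 2.449490, r(2.25) ≈ 2.500000, r(2.75) ≈ 2.598076, r(3.5) ≈ 2.738613.
On each subinterval the trapezoid contributes (Δs_i/2)·[r(s_{i-1}) + r(s_i)].
Sum ≈ 3.894464.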